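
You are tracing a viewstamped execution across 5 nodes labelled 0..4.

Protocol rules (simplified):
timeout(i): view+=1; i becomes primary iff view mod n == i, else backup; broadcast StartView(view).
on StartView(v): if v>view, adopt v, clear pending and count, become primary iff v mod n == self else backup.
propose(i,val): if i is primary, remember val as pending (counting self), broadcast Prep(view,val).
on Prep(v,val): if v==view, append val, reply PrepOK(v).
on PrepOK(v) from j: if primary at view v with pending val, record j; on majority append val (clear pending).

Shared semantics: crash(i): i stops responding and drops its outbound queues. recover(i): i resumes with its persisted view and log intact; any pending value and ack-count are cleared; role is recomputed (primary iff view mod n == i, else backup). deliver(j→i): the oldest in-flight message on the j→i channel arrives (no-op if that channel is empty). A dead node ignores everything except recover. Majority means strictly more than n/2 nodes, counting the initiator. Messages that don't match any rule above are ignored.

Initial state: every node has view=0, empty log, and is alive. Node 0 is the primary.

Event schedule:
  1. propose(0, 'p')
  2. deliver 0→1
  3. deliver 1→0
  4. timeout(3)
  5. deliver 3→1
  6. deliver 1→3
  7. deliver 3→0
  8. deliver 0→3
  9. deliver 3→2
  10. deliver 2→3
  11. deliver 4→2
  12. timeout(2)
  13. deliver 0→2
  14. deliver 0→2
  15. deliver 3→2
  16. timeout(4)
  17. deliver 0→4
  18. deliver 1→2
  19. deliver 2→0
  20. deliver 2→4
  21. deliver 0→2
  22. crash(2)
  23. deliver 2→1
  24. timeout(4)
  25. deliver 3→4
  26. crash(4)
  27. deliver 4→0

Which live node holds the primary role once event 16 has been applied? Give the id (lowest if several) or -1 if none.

1

[1] propose(0,'p') → ∅
[2] deliver 0→1 → N1(back v0 [p])
[3] deliver 1→0 → ∅
[4] timeout(3) → N3(back v1 [-])
[5] deliver 3→1 → N1(prim v1 [p])
[6] deliver 1→3 → ∅
[7] deliver 3→0 → N0(back v1 [-])
[8] deliver 0→3 → ∅
[9] deliver 3→2 → N2(back v1 [-])
[10] deliver 2→3 → ∅
[11] deliver 4→2 → ∅
[12] timeout(2) → N2(prim v2 [-])
[13] deliver 0→2 → ∅
[14] deliver 0→2 → ∅
[15] deliver 3→2 → ∅
[16] timeout(4) → N4(back v1 [-])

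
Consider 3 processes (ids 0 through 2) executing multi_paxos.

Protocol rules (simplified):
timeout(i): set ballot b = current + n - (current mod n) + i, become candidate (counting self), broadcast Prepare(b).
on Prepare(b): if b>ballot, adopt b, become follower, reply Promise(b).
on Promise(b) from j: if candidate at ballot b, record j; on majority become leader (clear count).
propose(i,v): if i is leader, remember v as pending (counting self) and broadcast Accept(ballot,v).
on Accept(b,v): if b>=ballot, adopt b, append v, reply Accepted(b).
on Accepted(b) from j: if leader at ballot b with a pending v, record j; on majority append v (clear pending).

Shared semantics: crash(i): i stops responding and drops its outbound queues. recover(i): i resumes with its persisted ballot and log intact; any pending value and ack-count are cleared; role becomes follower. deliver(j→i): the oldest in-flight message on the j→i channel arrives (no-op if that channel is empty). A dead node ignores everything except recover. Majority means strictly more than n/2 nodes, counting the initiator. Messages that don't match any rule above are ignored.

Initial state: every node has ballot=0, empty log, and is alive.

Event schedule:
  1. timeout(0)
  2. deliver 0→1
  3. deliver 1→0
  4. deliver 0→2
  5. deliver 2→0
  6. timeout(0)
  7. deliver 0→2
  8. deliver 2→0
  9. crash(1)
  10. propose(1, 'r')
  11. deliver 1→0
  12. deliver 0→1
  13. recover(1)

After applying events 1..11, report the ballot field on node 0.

6

step 1 timeout(0): 0={cand,b=3,log=-}
step 2 deliver 0→1: 1={foll,b=3,log=-}
step 3 deliver 1→0: 0={lead,b=3,log=-}
step 4 deliver 0→2: 2={foll,b=3,log=-}
step 5 deliver 2→0: —
step 6 timeout(0): 0={cand,b=6,log=-}
step 7 deliver 0→2: 2={foll,b=6,log=-}
step 8 deliver 2→0: 0={lead,b=6,log=-}
step 9 crash(1): 1={✗foll,b=3,log=-}
step 10 propose(1,'r'): —
step 11 deliver 1→0: —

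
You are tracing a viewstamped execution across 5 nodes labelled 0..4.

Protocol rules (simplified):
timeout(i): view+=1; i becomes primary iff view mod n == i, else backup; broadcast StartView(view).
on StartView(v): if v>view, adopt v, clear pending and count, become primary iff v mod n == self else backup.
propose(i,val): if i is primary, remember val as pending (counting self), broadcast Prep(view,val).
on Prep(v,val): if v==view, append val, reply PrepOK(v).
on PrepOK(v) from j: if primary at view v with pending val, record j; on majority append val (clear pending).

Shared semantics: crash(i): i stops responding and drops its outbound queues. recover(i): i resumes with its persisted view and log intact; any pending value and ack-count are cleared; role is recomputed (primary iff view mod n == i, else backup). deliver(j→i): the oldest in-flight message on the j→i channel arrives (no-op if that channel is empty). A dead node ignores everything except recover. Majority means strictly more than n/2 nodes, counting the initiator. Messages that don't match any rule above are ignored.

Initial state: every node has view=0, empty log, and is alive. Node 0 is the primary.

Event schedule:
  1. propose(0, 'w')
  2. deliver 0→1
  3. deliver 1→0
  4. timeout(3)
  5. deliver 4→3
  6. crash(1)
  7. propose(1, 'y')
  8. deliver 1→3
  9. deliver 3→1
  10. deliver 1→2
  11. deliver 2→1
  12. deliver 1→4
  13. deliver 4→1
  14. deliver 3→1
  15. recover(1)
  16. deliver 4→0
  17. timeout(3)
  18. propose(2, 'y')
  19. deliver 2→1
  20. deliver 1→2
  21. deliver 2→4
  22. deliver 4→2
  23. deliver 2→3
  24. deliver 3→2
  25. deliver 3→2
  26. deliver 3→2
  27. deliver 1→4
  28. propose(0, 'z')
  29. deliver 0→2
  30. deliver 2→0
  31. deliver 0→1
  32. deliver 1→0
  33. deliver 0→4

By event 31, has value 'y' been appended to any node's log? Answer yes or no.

no

[1] propose(0,'w') → ∅
[2] deliver 0→1 → N1(back v0 [w])
[3] deliver 1→0 → ∅
[4] timeout(3) → N3(back v1 [-])
[5] deliver 4→3 → ∅
[6] crash(1) → N1(✗back v0 [w])
[7] propose(1,'y') → ∅
[8] deliver 1→3 → ∅
[9] deliver 3→1 → ∅
[10] deliver 1→2 → ∅
[11] deliver 2→1 → ∅
[12] deliver 1→4 → ∅
[13] deliver 4→1 → ∅
[14] deliver 3→1 → ∅
[15] recover(1) → N1(back v0 [w])
[16] deliver 4→0 → ∅
[17] timeout(3) → N3(back v2 [-])
[18] propose(2,'y') → ∅
[19] deliver 2→1 → ∅
[20] deliver 1→2 → ∅
[21] deliver 2→4 → ∅
[22] deliver 4→2 → ∅
[23] deliver 2→3 → ∅
[24] deliver 3→2 → N2(back v1 [-])
[25] deliver 3→2 → N2(prim v2 [-])
[26] deliver 3→2 → ∅
[27] deliver 1→4 → ∅
[28] propose(0,'z') → ∅
[29] deliver 0→2 → ∅
[30] deliver 2→0 → ∅
[31] deliver 0→1 → N1(back v0 [w,z])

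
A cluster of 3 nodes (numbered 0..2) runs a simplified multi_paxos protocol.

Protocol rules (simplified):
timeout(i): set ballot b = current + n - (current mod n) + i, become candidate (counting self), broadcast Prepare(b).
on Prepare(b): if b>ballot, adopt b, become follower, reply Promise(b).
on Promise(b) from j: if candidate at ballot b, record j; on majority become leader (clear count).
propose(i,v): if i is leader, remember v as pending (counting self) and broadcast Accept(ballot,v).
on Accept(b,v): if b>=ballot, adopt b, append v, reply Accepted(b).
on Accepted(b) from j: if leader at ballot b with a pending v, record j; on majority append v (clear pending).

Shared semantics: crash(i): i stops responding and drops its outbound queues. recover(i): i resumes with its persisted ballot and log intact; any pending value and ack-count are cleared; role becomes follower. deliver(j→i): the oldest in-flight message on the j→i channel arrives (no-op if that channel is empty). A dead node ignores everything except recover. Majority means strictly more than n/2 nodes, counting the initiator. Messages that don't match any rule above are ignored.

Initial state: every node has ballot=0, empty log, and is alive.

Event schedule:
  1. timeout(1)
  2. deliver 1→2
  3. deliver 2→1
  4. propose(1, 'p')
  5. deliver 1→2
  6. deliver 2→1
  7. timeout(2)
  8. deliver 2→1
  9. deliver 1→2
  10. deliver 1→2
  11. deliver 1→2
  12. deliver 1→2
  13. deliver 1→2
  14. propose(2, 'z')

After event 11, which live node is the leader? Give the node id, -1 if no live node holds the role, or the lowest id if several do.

1. timeout(1):  <1:cand b4 ->
2. deliver 1→2:  <2:foll b4 ->
3. deliver 2→1:  <1:lead b4 ->
4. propose(1,'p'):  nop
5. deliver 1→2:  <2:foll b4 p>
6. deliver 2→1:  <1:lead b4 p>
7. timeout(2):  <2:cand b8 p>
8. deliver 2→1:  <1:foll b8 p>
9. deliver 1→2:  <2:lead b8 p>
10. deliver 1→2:  nop
11. deliver 1→2:  nop

2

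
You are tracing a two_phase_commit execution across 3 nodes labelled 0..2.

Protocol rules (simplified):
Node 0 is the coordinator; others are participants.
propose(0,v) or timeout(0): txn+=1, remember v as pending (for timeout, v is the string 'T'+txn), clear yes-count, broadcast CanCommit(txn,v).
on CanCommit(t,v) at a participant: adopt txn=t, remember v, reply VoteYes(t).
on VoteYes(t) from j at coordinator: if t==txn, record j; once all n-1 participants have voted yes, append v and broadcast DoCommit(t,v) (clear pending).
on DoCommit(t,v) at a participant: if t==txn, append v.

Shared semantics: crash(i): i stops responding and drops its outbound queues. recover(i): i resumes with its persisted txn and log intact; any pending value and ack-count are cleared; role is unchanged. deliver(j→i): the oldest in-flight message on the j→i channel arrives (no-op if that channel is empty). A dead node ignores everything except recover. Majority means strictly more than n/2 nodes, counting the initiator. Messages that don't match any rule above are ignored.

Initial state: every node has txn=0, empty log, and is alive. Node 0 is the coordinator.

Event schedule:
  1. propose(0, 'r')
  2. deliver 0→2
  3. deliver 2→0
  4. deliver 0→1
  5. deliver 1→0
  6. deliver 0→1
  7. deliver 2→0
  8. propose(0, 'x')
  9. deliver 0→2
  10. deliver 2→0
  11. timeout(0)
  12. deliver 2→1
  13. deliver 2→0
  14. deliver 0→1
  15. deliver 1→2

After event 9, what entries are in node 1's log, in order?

r

1. propose(0,'r'):  <0:coor t1 ->
2. deliver 0→2:  <2:part t1 ->
3. deliver 2→0:  nop
4. deliver 0→1:  <1:part t1 ->
5. deliver 1→0:  <0:coor t1 r>
6. deliver 0→1:  <1:part t1 r>
7. deliver 2→0:  nop
8. propose(0,'x'):  <0:coor t2 r>
9. deliver 0→2:  <2:part t1 r>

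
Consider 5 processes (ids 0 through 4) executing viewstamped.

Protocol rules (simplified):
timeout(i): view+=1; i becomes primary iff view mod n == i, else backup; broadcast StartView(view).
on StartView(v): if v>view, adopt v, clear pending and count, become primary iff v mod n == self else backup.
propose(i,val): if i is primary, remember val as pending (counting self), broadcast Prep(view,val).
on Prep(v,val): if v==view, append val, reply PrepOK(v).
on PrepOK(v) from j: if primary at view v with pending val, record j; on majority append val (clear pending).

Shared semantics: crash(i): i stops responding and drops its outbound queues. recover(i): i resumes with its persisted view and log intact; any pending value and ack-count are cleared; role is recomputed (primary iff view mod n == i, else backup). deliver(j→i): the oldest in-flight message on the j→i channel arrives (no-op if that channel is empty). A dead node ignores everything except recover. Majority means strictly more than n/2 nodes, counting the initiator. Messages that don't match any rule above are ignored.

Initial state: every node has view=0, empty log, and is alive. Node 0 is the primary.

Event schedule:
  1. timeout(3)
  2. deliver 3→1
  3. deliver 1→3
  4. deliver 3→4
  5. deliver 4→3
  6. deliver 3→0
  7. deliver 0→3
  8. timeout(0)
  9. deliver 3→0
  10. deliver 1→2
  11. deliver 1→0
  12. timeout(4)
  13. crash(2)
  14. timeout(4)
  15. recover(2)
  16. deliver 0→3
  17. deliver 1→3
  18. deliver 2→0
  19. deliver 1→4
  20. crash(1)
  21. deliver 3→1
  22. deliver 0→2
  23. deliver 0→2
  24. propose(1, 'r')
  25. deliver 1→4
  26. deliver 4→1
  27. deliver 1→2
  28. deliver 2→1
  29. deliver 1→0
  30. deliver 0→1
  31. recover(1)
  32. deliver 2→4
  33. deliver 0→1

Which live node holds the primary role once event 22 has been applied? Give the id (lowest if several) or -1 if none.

2

1. timeout(3):  <3:back v1 ->
2. deliver 3→1:  <1:prim v1 ->
3. deliver 1→3:  nop
4. deliver 3→4:  <4:back v1 ->
5. deliver 4→3:  nop
6. deliver 3→0:  <0:back v1 ->
7. deliver 0→3:  nop
8. timeout(0):  <0:back v2 ->
9. deliver 3→0:  nop
10. deliver 1→2:  nop
11. deliver 1→0:  nop
12. timeout(4):  <4:back v2 ->
13. crash(2):  <2:✗back v0 ->
14. timeout(4):  <4:back v3 ->
15. recover(2):  <2:back v0 ->
16. deliver 0→3:  <3:back v2 ->
17. deliver 1→3:  nop
18. deliver 2→0:  nop
19. deliver 1→4:  nop
20. crash(1):  <1:✗prim v1 ->
21. deliver 3→1:  nop
22. deliver 0→2:  <2:prim v2 ->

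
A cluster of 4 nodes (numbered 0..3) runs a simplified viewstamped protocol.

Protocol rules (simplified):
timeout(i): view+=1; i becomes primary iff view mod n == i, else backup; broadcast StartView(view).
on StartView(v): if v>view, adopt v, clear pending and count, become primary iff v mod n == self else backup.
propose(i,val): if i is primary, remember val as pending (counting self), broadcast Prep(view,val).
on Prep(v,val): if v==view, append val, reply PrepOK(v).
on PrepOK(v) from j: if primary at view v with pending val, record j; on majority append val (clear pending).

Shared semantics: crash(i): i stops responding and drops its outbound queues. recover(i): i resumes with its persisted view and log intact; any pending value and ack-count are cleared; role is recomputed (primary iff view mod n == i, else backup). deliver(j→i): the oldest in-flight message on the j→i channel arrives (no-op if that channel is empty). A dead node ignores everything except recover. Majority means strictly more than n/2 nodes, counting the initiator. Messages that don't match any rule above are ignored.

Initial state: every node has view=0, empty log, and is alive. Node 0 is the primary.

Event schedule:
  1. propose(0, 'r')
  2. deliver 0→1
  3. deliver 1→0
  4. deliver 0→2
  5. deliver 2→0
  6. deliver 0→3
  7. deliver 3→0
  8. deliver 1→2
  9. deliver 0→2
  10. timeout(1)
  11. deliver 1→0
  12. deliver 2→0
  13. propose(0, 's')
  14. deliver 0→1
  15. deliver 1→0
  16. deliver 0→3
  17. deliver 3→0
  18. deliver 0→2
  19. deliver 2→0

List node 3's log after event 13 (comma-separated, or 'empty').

r

[1] propose(0,'r') → ∅
[2] deliver 0→1 → N1(back v0 [r])
[3] deliver 1→0 → ∅
[4] deliver 0→2 → N2(back v0 [r])
[5] deliver 2→0 → N0(prim v0 [r])
[6] deliver 0→3 → N3(back v0 [r])
[7] deliver 3→0 → ∅
[8] deliver 1→2 → ∅
[9] deliver 0→2 → ∅
[10] timeout(1) → N1(prim v1 [r])
[11] deliver 1→0 → N0(back v1 [r])
[12] deliver 2→0 → ∅
[13] propose(0,'s') → ∅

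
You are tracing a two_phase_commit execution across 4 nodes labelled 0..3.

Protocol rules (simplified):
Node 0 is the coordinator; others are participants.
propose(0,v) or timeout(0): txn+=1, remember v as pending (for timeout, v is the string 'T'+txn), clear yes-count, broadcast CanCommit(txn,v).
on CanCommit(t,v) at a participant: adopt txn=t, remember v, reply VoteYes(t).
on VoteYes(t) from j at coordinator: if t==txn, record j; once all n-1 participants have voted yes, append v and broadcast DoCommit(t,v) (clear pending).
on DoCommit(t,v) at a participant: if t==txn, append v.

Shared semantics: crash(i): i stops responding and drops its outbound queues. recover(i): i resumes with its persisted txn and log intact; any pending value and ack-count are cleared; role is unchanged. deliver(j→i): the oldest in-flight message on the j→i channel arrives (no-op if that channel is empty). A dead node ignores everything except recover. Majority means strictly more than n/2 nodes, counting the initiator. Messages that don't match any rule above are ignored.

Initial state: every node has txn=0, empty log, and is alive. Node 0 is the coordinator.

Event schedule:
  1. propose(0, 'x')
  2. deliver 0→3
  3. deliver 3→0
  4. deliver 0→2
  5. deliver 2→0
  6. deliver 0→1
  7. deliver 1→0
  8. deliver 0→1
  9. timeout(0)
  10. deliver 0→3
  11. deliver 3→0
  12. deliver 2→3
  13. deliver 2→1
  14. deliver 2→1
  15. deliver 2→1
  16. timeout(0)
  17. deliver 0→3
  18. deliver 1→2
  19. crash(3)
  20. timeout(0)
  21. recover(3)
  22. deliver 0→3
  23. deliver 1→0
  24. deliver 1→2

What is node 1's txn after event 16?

1. propose(0,'x'):  <0:coor t1 ->
2. deliver 0→3:  <3:part t1 ->
3. deliver 3→0:  nop
4. deliver 0→2:  <2:part t1 ->
5. deliver 2→0:  nop
6. deliver 0→1:  <1:part t1 ->
7. deliver 1→0:  <0:coor t1 x>
8. deliver 0→1:  <1:part t1 x>
9. timeout(0):  <0:coor t2 x>
10. deliver 0→3:  <3:part t1 x>
11. deliver 3→0:  nop
12. deliver 2→3:  nop
13. deliver 2→1:  nop
14. deliver 2→1:  nop
15. deliver 2→1:  nop
16. timeout(0):  <0:coor t3 x>

1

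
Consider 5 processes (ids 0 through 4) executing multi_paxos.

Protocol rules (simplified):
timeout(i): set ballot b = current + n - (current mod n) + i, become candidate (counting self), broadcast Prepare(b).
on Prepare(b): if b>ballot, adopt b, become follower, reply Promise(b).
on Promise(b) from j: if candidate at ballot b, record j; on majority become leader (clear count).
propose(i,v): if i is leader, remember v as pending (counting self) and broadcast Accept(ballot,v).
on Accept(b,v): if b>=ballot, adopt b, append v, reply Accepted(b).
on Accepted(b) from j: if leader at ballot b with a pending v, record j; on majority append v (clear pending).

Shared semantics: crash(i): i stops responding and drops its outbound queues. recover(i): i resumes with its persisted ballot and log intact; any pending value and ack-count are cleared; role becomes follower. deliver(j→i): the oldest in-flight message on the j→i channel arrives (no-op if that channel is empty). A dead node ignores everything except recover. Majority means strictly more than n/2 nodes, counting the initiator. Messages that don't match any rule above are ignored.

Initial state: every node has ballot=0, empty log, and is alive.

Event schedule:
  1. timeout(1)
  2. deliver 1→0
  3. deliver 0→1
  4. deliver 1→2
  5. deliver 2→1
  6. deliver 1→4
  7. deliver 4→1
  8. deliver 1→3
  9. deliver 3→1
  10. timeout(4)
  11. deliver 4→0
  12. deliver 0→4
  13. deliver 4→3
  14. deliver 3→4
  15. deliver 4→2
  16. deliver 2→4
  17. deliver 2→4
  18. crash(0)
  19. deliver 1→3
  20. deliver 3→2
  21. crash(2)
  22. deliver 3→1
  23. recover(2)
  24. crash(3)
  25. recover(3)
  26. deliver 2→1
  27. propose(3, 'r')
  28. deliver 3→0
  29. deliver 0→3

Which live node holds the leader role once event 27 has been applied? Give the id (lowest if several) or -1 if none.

1. timeout(1):  <1:cand b6 ->
2. deliver 1→0:  <0:foll b6 ->
3. deliver 0→1:  nop
4. deliver 1→2:  <2:foll b6 ->
5. deliver 2→1:  <1:lead b6 ->
6. deliver 1→4:  <4:foll b6 ->
7. deliver 4→1:  nop
8. deliver 1→3:  <3:foll b6 ->
9. deliver 3→1:  nop
10. timeout(4):  <4:cand b14 ->
11. deliver 4→0:  <0:foll b14 ->
12. deliver 0→4:  nop
13. deliver 4→3:  <3:foll b14 ->
14. deliver 3→4:  <4:lead b14 ->
15. deliver 4→2:  <2:foll b14 ->
16. deliver 2→4:  nop
17. deliver 2→4:  nop
18. crash(0):  <0:✗foll b14 ->
19. deliver 1→3:  nop
20. deliver 3→2:  nop
21. crash(2):  <2:✗foll b14 ->
22. deliver 3→1:  nop
23. recover(2):  <2:foll b14 ->
24. crash(3):  <3:✗foll b14 ->
25. recover(3):  <3:foll b14 ->
26. deliver 2→1:  nop
27. propose(3,'r'):  nop

1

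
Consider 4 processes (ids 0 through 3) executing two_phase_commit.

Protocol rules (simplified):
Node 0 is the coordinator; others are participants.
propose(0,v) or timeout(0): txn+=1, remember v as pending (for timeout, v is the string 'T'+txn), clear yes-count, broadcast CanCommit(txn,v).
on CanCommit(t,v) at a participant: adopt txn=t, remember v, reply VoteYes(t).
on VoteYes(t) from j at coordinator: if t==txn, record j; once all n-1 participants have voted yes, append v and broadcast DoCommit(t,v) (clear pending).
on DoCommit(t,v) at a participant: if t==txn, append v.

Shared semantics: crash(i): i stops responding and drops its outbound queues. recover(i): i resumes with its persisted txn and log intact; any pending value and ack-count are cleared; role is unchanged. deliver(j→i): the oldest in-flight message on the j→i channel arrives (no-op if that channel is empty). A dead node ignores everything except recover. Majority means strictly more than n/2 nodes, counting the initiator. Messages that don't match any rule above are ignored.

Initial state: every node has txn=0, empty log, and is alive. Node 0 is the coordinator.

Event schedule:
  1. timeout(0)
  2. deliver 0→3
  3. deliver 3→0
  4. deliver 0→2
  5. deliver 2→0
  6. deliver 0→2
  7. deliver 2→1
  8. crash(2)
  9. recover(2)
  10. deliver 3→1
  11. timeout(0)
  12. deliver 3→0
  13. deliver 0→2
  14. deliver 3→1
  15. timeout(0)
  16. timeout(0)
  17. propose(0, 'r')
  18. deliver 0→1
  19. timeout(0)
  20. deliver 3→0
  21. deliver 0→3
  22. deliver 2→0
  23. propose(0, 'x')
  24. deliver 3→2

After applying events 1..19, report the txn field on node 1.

1

[1] timeout(0) → N0(coor t1 [-])
[2] deliver 0→3 → N3(part t1 [-])
[3] deliver 3→0 → ∅
[4] deliver 0→2 → N2(part t1 [-])
[5] deliver 2→0 → ∅
[6] deliver 0→2 → ∅
[7] deliver 2→1 → ∅
[8] crash(2) → N2(✗part t1 [-])
[9] recover(2) → N2(part t1 [-])
[10] deliver 3→1 → ∅
[11] timeout(0) → N0(coor t2 [-])
[12] deliver 3→0 → ∅
[13] deliver 0→2 → N2(part t2 [-])
[14] deliver 3→1 → ∅
[15] timeout(0) → N0(coor t3 [-])
[16] timeout(0) → N0(coor t4 [-])
[17] propose(0,'r') → N0(coor t5 [-])
[18] deliver 0→1 → N1(part t1 [-])
[19] timeout(0) → N0(coor t6 [-])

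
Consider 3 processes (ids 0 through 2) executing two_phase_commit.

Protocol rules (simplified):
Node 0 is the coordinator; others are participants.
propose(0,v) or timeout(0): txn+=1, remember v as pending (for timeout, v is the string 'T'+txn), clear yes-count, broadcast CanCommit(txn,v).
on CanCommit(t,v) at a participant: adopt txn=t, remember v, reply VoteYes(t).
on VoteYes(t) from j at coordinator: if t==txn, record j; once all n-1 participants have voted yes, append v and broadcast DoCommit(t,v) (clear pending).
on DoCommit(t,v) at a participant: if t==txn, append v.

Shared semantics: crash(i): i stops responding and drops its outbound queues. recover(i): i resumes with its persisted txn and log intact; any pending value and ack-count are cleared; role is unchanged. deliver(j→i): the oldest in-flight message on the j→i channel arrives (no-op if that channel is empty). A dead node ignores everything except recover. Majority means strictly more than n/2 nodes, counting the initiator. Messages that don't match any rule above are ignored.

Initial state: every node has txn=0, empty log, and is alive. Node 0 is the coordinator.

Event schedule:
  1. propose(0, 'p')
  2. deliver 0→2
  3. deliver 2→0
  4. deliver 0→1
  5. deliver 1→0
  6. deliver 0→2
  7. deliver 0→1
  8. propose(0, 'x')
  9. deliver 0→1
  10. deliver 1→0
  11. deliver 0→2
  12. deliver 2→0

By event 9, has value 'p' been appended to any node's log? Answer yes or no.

yes

e1 propose(0,'p'): 0[coor,t=1,-]
e2 deliver 0→2: 2[part,t=1,-]
e3 deliver 2→0: ·
e4 deliver 0→1: 1[part,t=1,-]
e5 deliver 1→0: 0[coor,t=1,p]
e6 deliver 0→2: 2[part,t=1,p]
e7 deliver 0→1: 1[part,t=1,p]
e8 propose(0,'x'): 0[coor,t=2,p]
e9 deliver 0→1: 1[part,t=2,p]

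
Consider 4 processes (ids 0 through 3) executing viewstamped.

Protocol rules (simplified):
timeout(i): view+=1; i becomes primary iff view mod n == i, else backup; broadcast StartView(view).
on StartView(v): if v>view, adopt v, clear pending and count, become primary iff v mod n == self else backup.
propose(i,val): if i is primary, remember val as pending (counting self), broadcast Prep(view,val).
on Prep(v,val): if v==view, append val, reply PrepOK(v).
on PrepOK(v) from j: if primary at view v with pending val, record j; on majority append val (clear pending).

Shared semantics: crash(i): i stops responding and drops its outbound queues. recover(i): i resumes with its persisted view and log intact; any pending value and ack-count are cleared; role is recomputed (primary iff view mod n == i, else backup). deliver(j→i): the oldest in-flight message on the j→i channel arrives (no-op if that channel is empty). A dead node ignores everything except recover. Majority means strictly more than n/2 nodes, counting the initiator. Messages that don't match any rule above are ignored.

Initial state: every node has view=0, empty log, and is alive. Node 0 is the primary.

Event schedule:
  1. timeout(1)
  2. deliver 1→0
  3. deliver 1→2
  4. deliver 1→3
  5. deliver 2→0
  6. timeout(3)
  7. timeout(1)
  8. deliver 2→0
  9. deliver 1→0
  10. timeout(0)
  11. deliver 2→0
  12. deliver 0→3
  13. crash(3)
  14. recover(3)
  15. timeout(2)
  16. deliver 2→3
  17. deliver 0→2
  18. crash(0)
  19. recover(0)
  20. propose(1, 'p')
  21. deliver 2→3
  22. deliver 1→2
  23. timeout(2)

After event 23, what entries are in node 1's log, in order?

1. timeout(1):  <1:prim v1 ->
2. deliver 1→0:  <0:back v1 ->
3. deliver 1→2:  <2:back v1 ->
4. deliver 1→3:  <3:back v1 ->
5. deliver 2→0:  nop
6. timeout(3):  <3:back v2 ->
7. timeout(1):  <1:back v2 ->
8. deliver 2→0:  nop
9. deliver 1→0:  <0:back v2 ->
10. timeout(0):  <0:back v3 ->
11. deliver 2→0:  nop
12. deliver 0→3:  <3:prim v3 ->
13. crash(3):  <3:✗prim v3 ->
14. recover(3):  <3:prim v3 ->
15. timeout(2):  <2:prim v2 ->
16. deliver 2→3:  nop
17. deliver 0→2:  <2:back v3 ->
18. crash(0):  <0:✗back v3 ->
19. recover(0):  <0:back v3 ->
20. propose(1,'p'):  nop
21. deliver 2→3:  nop
22. deliver 1→2:  nop
23. timeout(2):  <2:back v4 ->

empty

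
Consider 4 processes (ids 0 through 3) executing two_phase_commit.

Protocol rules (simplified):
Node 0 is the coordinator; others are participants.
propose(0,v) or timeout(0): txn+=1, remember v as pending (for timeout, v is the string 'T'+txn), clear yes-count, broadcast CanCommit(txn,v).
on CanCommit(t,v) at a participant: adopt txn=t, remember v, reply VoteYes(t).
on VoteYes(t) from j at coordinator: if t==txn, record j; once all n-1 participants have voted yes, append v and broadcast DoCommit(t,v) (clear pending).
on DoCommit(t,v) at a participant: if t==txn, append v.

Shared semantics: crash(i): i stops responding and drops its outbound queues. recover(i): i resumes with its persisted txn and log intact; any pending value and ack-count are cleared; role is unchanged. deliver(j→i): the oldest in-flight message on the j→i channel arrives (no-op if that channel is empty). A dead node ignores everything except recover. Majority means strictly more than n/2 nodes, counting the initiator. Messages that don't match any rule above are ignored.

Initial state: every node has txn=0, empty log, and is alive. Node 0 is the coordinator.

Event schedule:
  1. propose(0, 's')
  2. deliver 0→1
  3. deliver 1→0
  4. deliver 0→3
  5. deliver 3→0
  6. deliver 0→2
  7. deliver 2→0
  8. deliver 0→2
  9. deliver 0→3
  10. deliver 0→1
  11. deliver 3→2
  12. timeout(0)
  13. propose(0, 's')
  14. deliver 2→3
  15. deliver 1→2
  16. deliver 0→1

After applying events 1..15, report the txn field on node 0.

1. propose(0,'s'):  <0:coor t1 ->
2. deliver 0→1:  <1:part t1 ->
3. deliver 1→0:  nop
4. deliver 0→3:  <3:part t1 ->
5. deliver 3→0:  nop
6. deliver 0→2:  <2:part t1 ->
7. deliver 2→0:  <0:coor t1 s>
8. deliver 0→2:  <2:part t1 s>
9. deliver 0→3:  <3:part t1 s>
10. deliver 0→1:  <1:part t1 s>
11. deliver 3→2:  nop
12. timeout(0):  <0:coor t2 s>
13. propose(0,'s'):  <0:coor t3 s>
14. deliver 2→3:  nop
15. deliver 1→2:  nop

3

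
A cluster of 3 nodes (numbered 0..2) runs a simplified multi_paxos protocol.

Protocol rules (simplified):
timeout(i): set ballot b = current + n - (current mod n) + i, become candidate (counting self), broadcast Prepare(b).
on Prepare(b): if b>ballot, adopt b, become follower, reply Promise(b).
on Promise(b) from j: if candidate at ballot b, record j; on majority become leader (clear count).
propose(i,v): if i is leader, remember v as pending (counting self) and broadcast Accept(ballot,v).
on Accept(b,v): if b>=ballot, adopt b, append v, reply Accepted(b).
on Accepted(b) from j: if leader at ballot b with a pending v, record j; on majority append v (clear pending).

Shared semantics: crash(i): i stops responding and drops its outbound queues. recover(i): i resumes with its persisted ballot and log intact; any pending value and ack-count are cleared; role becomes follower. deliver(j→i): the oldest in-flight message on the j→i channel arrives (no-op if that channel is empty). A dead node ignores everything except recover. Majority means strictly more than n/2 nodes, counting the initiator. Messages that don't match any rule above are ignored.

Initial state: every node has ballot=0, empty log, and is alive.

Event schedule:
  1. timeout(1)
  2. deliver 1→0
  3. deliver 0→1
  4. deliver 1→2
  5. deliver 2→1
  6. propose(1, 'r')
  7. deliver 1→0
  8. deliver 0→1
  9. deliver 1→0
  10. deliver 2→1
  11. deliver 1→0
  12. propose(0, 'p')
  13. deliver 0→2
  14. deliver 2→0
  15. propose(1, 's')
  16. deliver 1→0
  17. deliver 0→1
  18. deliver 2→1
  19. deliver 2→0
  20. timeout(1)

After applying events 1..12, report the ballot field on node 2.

4

after 1 — timeout(1): n1:cand/b4/[-]
after 2 — deliver 1→0: n0:foll/b4/[-]
after 3 — deliver 0→1: n1:lead/b4/[-]
after 4 — deliver 1→2: n2:foll/b4/[-]
after 5 — deliver 2→1: ·
after 6 — propose(1,'r'): ·
after 7 — deliver 1→0: n0:foll/b4/[r]
after 8 — deliver 0→1: n1:lead/b4/[r]
after 9 — deliver 1→0: ·
after 10 — deliver 2→1: ·
after 11 — deliver 1→0: ·
after 12 — propose(0,'p'): ·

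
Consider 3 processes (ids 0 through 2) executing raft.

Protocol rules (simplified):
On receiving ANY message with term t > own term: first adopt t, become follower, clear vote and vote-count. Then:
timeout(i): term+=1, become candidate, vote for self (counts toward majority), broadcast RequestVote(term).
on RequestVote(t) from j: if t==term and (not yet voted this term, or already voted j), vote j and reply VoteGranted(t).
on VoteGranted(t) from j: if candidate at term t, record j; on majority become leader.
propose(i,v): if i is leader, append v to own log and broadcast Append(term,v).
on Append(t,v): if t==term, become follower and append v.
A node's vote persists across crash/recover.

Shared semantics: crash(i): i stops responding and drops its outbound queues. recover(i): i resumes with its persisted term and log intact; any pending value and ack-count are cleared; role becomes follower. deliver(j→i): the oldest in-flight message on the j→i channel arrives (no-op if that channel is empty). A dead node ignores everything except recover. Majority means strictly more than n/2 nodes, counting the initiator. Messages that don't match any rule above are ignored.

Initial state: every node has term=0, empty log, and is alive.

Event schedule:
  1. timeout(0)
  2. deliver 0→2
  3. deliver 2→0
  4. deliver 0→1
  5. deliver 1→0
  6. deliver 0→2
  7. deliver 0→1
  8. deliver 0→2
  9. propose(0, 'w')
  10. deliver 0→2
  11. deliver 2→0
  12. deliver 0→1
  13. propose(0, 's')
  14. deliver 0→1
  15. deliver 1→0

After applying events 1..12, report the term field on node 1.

[1] timeout(0) → N0(cand t1 [-])
[2] deliver 0→2 → N2(foll t1 [-])
[3] deliver 2→0 → N0(lead t1 [-])
[4] deliver 0→1 → N1(foll t1 [-])
[5] deliver 1→0 → ∅
[6] deliver 0→2 → ∅
[7] deliver 0→1 → ∅
[8] deliver 0→2 → ∅
[9] propose(0,'w') → N0(lead t1 [w])
[10] deliver 0→2 → N2(foll t1 [w])
[11] deliver 2→0 → ∅
[12] deliver 0→1 → N1(foll t1 [w])

1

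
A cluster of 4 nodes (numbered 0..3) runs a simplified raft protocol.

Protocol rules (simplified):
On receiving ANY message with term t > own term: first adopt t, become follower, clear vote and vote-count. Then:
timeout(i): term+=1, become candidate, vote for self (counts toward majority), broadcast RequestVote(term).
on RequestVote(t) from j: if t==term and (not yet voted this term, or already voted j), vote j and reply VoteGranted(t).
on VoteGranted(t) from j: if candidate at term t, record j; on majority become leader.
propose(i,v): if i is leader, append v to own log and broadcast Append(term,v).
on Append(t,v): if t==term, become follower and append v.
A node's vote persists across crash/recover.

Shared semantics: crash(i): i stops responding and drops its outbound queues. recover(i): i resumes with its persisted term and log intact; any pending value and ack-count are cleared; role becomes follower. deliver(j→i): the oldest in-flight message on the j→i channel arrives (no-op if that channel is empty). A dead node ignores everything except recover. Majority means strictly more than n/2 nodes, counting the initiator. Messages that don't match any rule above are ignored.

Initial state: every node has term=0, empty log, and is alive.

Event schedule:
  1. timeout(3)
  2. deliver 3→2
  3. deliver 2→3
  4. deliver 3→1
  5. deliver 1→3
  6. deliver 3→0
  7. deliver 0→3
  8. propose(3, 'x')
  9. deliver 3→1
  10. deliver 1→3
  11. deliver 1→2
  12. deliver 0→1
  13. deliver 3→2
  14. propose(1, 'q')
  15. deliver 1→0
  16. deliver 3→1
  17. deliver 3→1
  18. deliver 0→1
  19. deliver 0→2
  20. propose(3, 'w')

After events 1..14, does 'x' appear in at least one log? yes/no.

yes

[1] timeout(3) → N3(cand t1 [-])
[2] deliver 3→2 → N2(foll t1 [-])
[3] deliver 2→3 → ∅
[4] deliver 3→1 → N1(foll t1 [-])
[5] deliver 1→3 → N3(lead t1 [-])
[6] deliver 3→0 → N0(foll t1 [-])
[7] deliver 0→3 → ∅
[8] propose(3,'x') → N3(lead t1 [x])
[9] deliver 3→1 → N1(foll t1 [x])
[10] deliver 1→3 → ∅
[11] deliver 1→2 → ∅
[12] deliver 0→1 → ∅
[13] deliver 3→2 → N2(foll t1 [x])
[14] propose(1,'q') → ∅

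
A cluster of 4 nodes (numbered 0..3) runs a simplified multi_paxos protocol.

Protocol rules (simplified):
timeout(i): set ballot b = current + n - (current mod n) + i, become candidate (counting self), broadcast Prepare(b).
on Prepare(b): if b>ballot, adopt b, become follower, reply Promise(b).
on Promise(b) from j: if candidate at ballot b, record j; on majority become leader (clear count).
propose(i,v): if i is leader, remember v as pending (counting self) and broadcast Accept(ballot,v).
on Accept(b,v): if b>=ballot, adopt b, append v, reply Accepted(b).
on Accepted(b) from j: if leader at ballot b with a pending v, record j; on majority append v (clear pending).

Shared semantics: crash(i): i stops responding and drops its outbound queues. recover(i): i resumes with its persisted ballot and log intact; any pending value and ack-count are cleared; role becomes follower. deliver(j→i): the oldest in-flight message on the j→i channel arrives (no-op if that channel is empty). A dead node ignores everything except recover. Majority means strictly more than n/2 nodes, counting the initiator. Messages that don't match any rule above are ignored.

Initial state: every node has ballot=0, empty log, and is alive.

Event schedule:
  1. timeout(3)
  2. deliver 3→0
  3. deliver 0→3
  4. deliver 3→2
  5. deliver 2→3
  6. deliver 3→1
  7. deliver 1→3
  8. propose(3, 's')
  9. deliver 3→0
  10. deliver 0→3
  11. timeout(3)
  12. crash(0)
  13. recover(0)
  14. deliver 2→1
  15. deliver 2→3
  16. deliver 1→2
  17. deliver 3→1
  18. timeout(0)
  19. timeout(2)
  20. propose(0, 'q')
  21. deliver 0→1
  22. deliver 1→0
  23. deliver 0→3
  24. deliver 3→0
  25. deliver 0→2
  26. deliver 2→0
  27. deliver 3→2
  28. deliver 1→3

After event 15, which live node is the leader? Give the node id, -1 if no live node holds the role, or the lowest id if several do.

after 1 — timeout(3): n3:cand/b7/[-]
after 2 — deliver 3→0: n0:foll/b7/[-]
after 3 — deliver 0→3: ·
after 4 — deliver 3→2: n2:foll/b7/[-]
after 5 — deliver 2→3: n3:lead/b7/[-]
after 6 — deliver 3→1: n1:foll/b7/[-]
after 7 — deliver 1→3: ·
after 8 — propose(3,'s'): ·
after 9 — deliver 3→0: n0:foll/b7/[s]
after 10 — deliver 0→3: ·
after 11 — timeout(3): n3:cand/b11/[-]
after 12 — crash(0): n0:✗foll/b7/[s]
after 13 — recover(0): n0:foll/b7/[s]
after 14 — deliver 2→1: ·
after 15 — deliver 2→3: ·

-1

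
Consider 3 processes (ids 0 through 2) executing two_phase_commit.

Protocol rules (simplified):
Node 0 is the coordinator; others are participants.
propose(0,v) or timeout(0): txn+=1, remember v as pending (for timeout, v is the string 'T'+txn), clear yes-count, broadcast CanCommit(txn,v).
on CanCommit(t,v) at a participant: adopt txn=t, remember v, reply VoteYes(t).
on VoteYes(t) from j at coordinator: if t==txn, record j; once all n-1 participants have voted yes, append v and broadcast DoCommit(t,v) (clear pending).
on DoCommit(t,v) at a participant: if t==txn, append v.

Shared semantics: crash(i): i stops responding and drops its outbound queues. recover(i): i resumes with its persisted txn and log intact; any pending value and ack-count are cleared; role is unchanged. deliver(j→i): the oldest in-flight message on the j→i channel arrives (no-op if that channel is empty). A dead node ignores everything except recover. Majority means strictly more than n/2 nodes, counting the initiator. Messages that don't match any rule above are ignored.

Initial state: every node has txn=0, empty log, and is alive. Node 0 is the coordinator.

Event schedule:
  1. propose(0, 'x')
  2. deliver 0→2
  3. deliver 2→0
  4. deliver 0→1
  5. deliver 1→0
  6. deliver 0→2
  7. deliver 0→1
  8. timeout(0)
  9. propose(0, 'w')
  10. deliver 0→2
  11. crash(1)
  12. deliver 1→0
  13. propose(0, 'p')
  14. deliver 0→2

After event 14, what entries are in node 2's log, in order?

x

1. propose(0,'x'):  <0:coor t1 ->
2. deliver 0→2:  <2:part t1 ->
3. deliver 2→0:  nop
4. deliver 0→1:  <1:part t1 ->
5. deliver 1→0:  <0:coor t1 x>
6. deliver 0→2:  <2:part t1 x>
7. deliver 0→1:  <1:part t1 x>
8. timeout(0):  <0:coor t2 x>
9. propose(0,'w'):  <0:coor t3 x>
10. deliver 0→2:  <2:part t2 x>
11. crash(1):  <1:✗part t1 x>
12. deliver 1→0:  nop
13. propose(0,'p'):  <0:coor t4 x>
14. deliver 0→2:  <2:part t3 x>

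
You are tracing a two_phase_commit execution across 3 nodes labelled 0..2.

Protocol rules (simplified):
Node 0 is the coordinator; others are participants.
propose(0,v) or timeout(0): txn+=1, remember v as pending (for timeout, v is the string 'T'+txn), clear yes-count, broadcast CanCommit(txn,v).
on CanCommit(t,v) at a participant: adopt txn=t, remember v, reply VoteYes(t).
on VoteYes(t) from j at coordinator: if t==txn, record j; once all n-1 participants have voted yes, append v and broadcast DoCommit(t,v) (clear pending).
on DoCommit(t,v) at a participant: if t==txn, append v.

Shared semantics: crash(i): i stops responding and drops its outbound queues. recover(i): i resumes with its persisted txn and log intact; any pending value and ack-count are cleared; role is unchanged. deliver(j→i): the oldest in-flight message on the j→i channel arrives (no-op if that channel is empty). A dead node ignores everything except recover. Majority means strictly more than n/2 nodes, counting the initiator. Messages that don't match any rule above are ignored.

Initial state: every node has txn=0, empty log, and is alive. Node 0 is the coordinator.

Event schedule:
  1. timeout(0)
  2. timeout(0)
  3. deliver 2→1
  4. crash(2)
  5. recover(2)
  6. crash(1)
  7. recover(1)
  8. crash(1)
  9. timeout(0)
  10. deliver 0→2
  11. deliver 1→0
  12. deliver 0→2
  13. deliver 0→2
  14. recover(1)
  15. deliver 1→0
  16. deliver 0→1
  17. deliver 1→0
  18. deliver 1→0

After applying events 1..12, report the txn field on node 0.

3

[1] timeout(0) → N0(coor t1 [-])
[2] timeout(0) → N0(coor t2 [-])
[3] deliver 2→1 → ∅
[4] crash(2) → N2(✗part t0 [-])
[5] recover(2) → N2(part t0 [-])
[6] crash(1) → N1(✗part t0 [-])
[7] recover(1) → N1(part t0 [-])
[8] crash(1) → N1(✗part t0 [-])
[9] timeout(0) → N0(coor t3 [-])
[10] deliver 0→2 → N2(part t1 [-])
[11] deliver 1→0 → ∅
[12] deliver 0→2 → N2(part t2 [-])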